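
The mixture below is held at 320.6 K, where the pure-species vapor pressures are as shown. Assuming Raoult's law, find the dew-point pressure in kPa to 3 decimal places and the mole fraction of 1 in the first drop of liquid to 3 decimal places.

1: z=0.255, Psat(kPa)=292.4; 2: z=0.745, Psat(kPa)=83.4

Pdew = 101.989 kPa, x_1 = 0.089

At the dew point ψ → 1, so Σzᵢ/Kᵢ = 1 with Kᵢ = Pᵢˢᵃᵗ/P ⇒ 1/P = Σzᵢ/Pᵢˢᵃᵗ.
1/P = 0.255/292.4 + 0.745/83.4 = 0.009805 ⇒ P = 101.989 kPa
xᵢ = zᵢP/Pᵢˢᵃᵗ ⇒ x_1 = 0.255·101.989/292.4 = 0.089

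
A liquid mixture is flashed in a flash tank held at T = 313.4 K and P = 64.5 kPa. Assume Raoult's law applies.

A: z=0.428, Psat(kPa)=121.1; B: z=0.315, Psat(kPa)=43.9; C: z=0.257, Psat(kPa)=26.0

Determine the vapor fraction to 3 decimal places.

Raoult's law: Kᵢ = Pᵢˢᵃᵗ/P = Pᵢˢᵃᵗ/64.5.
  K_A = 121.1/64.5 = 1.87752, K_B = 43.9/64.5 = 0.68062, K_C = 26.0/64.5 = 0.40310
Iterate (Newton) starting at ψ = 0.5:
  ψ = 0.500: g = -0.0773, g' = -0.391 → ψ = 0.302
  ψ = 0.302: g = -0.0016, g' = -0.382 → ψ = 0.298
Converged at ψ = 0.298.

ψ = 0.298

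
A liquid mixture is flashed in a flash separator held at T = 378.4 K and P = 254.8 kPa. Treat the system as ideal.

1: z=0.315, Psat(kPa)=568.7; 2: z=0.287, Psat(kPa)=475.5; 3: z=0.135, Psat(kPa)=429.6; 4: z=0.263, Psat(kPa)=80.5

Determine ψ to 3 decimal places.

ψ = 0.806

Raoult's law: Kᵢ = Pᵢˢᵃᵗ/P = Pᵢˢᵃᵗ/254.8.
  K_1 = 568.7/254.8 = 2.23195, K_2 = 475.5/254.8 = 1.86617, K_3 = 429.6/254.8 = 1.68603, K_4 = 80.5/254.8 = 0.31593
Rachford–Rice: g(ψ) = Σ zᵢ(Kᵢ−1)/(1+ψ(Kᵢ−1)) = 0.
Check two-phase: ΣzᵢKᵢ = 1.549 > 1 and Σzᵢ/Kᵢ = 1.207 > 1, so g(0) = 0.549 > 0 and g(1) = -0.207 < 0.
Newton–Raphson from ψ = 0.68:
  ψ = 0.680: g = 0.0944, g' = -0.687 → ψ = 0.817
  ψ = 0.817: g = -0.0099, g' = -0.852 → ψ = 0.806
Converged at ψ = 0.806.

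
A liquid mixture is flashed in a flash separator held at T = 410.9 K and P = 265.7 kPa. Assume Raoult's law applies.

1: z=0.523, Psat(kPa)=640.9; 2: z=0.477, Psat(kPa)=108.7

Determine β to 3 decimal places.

β = 0.547

Raoult's law: Kᵢ = Pᵢˢᵃᵗ/P = Pᵢˢᵃᵗ/265.7.
  K_1 = 640.9/265.7 = 2.41212, K_2 = 108.7/265.7 = 0.40911
Material balance + equilibrium reduce to Σ zᵢ(Kᵢ−1)/(1+β(Kᵢ−1)) = 0.
Check two-phase: ΣzᵢKᵢ = 1.457 > 1 and Σzᵢ/Kᵢ = 1.383 > 1, so g(0) = 0.457 > 0 and g(1) = -0.383 < 0.
Iterate (Newton) starting at β = 0.5:
  β = 0.500: g = 0.0328, g' = -0.694 → β = 0.547
Converged at β = 0.547.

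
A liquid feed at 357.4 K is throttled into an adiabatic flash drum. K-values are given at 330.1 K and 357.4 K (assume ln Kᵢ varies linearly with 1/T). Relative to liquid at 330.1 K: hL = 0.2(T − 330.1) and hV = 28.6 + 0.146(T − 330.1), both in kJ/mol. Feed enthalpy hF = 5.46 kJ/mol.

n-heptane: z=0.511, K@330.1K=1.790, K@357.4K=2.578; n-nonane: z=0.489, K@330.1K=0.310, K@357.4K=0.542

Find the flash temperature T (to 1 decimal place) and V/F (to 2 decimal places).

T = 332.2 K, V/F = 0.18

Adiabatic flash: solve Rachford–Rice at each trial T, then check hF = ψ·hV(T) + (1−ψ)·hL(T).
  T = 330.1 K: K = (1.790, 0.310), RR gives ψ = 0.122, H_out = 3.478 kJ/mol
  T = 357.4 K: K = (2.578, 0.542), RR gives ψ = 0.806, H_out = 27.319 kJ/mol
  T = 343.8 K: K = (2.165, 0.415), RR gives ψ = 0.454, H_out = 15.380 kJ/mol
  T = 337.0 K: K = (1.974, 0.360), RR gives ψ = 0.296, H_out = 9.747 kJ/mol
  T = 333.6 K: K = (1.882, 0.335), RR gives ψ = 0.214, H_out = 6.770 kJ/mol
  T = 331.9 K: K = (1.837, 0.323), RR gives ψ = 0.170, H_out = 5.207 kJ/mol
Linear interpolation between T = 331.9 (H_out = 5.207) and T = 333.6 (H_out = 6.770) on hF = 5.46 gives T ≈ 332.2 K, at which ψ = 0.18.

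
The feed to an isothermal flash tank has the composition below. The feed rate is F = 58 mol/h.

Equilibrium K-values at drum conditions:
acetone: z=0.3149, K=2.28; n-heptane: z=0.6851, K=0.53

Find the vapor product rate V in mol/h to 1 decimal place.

V = 7.8 mol/h

Rachford–Rice: g(ψ) = Σ zᵢ(Kᵢ−1)/(1+ψ(Kᵢ−1)) = 0.
g(0) = ΣzᵢKᵢ − 1 = 0.0811 and g(1) = 1 − Σzᵢ/Kᵢ = -0.4308, so a root lies in (0, 1).
Binary case is linear: z₁(K₁−1)(1+ψ(K₂−1)) + z₂(K₂−1)(1+ψ(K₁−1)) = 0
⇒ ψ = [z₁(K₁−1)+z₂(K₂−1)] / [−(K₁−1)(K₂−1)] = 0.08107/0.60160 = 0.1348
Then V = ψ·F = 0.1348·58 = 7.8 mol/h and L = F − V = 50.2 mol/h.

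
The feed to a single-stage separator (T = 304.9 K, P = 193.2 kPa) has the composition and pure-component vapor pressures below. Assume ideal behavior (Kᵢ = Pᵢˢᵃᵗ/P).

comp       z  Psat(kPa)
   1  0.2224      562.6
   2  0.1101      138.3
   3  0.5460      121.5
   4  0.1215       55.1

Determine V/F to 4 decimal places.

Raoult's law: Kᵢ = Pᵢˢᵃᵗ/P = Pᵢˢᵃᵗ/193.2.
  K_1 = 562.6/193.2 = 2.912008, K_2 = 138.3/193.2 = 0.715839, K_3 = 121.5/193.2 = 0.628882, K_4 = 55.1/193.2 = 0.285197
Rachford–Rice: g(V/F) = Σ zᵢ(Kᵢ−1)/(1+V/F(Kᵢ−1)) = 0.
Feasibility: ΣzᵢKᵢ = 1.1045, Σzᵢ/Kᵢ = 1.5244 — both > 1, two phases present.
Iterate (Newton) starting at V/F = 0.5:
  V/F = 0.5000: g = -0.20302, g' = -0.4883 → V/F = 0.0842
  V/F = 0.0842: g = 0.03261, g' = -0.7629 → V/F = 0.1270
  V/F = 0.1270: g = 0.00153, g' = -0.6939 → V/F = 0.1292
Converged at V/F = 0.1292.

V/F = 0.1292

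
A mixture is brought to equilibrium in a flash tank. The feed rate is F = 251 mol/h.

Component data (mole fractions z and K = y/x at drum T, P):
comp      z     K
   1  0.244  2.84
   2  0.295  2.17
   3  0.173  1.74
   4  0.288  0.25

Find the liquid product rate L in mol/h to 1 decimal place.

Iterate (Newton) starting at ψ = 0.35:
  ψ = 0.350: g = 0.3268, g' = -0.867 → ψ = 0.727
  ψ = 0.727: g = -0.0133, g' = -1.093 → ψ = 0.715
Converged at ψ = 0.715.
Then V = ψ·F = 0.7148·251 = 179.4 mol/h and L = F − V = 71.6 mol/h.

L = 71.6 mol/h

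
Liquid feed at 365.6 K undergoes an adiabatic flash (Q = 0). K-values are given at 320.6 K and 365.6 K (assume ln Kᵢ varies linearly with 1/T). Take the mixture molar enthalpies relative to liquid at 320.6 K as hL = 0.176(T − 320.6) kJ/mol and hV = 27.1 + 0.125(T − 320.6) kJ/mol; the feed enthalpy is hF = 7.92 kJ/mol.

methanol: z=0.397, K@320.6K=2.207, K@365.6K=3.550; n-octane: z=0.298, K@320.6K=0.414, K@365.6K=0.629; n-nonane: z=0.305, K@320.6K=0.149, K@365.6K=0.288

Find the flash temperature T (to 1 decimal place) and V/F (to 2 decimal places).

T = 334.4 K, V/F = 0.21

Adiabatic flash: solve Rachford–Rice at each trial T, then check hF = ψ·hV(T) + (1−ψ)·hL(T).
  T = 320.6 K: K = (2.207, 0.414, 0.149), RR gives ψ = 0.051, H_out = 1.384 kJ/mol
  T = 365.6 K: K = (3.550, 0.629, 0.288), RR gives ψ = 0.470, H_out = 19.583 kJ/mol
  T = 343.1 K: K = (2.843, 0.517, 0.212), RR gives ψ = 0.288, H_out = 11.431 kJ/mol
  T = 331.9 K: K = (2.517, 0.465, 0.179), RR gives ψ = 0.183, H_out = 6.838 kJ/mol
  T = 337.5 K: K = (2.678, 0.491, 0.195), RR gives ψ = 0.238, H_out = 9.207 kJ/mol
  T = 334.7 K: K = (2.597, 0.478, 0.187), RR gives ψ = 0.211, H_out = 8.043 kJ/mol
  T = 333.3 K: K = (2.557, 0.471, 0.183), RR gives ψ = 0.197, H_out = 7.446 kJ/mol
Linear interpolation between T = 333.3 (H_out = 7.446) and T = 334.7 (H_out = 8.043) on hF = 7.92 gives T ≈ 334.4 K, at which ψ = 0.21.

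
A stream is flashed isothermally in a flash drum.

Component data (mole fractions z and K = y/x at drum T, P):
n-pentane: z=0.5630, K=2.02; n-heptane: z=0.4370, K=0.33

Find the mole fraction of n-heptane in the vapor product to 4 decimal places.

y_n-heptane = 0.1992

Newton iteration, β⁰ = 0.33:
  β = 0.3300: g = 0.05374, g' = -0.6512 → β = 0.4125
  β = 0.4125: g = -0.00044, g' = -0.6648 → β = 0.4119
Converged at β = 0.4119.
Compositions from xᵢ = zᵢ/(1+β(Kᵢ−1)), yᵢ = Kᵢxᵢ:
  n-pentane: x = 0.3964, y = 0.8008
  n-heptane: x = 0.6036, y = 0.1992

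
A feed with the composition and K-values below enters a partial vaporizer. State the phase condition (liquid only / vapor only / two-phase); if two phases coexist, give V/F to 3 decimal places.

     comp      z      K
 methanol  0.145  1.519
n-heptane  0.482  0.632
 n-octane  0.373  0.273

liquid only

ΣzᵢKᵢ = 0.627; Σzᵢ/Kᵢ = 2.224.
Since ΣzᵢKᵢ < 1 the mixture is below its bubble point — single liquid phase.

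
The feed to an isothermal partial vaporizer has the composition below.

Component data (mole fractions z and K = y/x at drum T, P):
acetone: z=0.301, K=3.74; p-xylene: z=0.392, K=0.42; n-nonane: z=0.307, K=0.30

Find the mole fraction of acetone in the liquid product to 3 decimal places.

x_acetone = 0.188

Let ψ = V/F and solve Σ zᵢ(Kᵢ−1)/(1+ψ(Kᵢ−1)) = 0.
Check two-phase: ΣzᵢKᵢ = 1.382 > 1 and Σzᵢ/Kᵢ = 2.037 > 1, so g(0) = 0.382 > 0 and g(1) = -1.037 < 0.
Newton iteration, ψ⁰ = 0.56:
  ψ = 0.560: g = -0.3648, g' = -1.048 → ψ = 0.212
  ψ = 0.212: g = 0.0102, g' = -1.283 → ψ = 0.220
Converged at ψ = 0.220.
Compositions from xᵢ = zᵢ/(1+ψ(Kᵢ−1)), yᵢ = Kᵢxᵢ:
  acetone: x = 0.188, y = 0.702
  p-xylene: x = 0.449, y = 0.189
  n-nonane: x = 0.363, y = 0.109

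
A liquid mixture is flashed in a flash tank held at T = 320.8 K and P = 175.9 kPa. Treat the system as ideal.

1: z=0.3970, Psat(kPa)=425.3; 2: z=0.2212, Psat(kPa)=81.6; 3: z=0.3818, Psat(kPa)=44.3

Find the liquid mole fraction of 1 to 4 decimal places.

Raoult's law: Kᵢ = Pᵢˢᵃᵗ/P = Pᵢˢᵃᵗ/175.9.
  K_1 = 425.3/175.9 = 2.417851, K_2 = 81.6/175.9 = 0.463900, K_3 = 44.3/175.9 = 0.251848
Rachford–Rice: g(ψ) = Σ zᵢ(Kᵢ−1)/(1+ψ(Kᵢ−1)) = 0.
g(0) = ΣzᵢKᵢ − 1 = 0.1587 and g(1) = 1 − Σzᵢ/Kᵢ = -1.1570, so a root lies in (0, 1).
Newton iteration, ψ⁰ = 0.5:
  ψ = 0.5000: g = -0.28899, g' = -0.9374 → ψ = 0.1917
  ψ = 0.1917: g = -0.02306, g' = -0.8636 → ψ = 0.1650
  ψ = 0.1650: g = 0.00019, g' = -0.8788 → ψ = 0.1652
Converged at ψ = 0.1652.
Compositions from xᵢ = zᵢ/(1+ψ(Kᵢ−1)), yᵢ = Kᵢxᵢ:
  1: x = 0.3216, y = 0.7777
  2: x = 0.2427, y = 0.1126
  3: x = 0.4357, y = 0.1097

x_1 = 0.3216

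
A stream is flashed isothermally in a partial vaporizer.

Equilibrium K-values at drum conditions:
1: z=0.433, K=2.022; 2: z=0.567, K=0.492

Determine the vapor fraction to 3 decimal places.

ψ = 0.298

Let ψ = V/F and solve Σ zᵢ(Kᵢ−1)/(1+ψ(Kᵢ−1)) = 0.
Feasibility: ΣzᵢKᵢ = 1.154, Σzᵢ/Kᵢ = 1.367 — both > 1, two phases present.
Binary case is linear: z₁(K₁−1)(1+ψ(K₂−1)) + z₂(K₂−1)(1+ψ(K₁−1)) = 0
⇒ ψ = [z₁(K₁−1)+z₂(K₂−1)] / [−(K₁−1)(K₂−1)] = 0.1545/0.5192 = 0.298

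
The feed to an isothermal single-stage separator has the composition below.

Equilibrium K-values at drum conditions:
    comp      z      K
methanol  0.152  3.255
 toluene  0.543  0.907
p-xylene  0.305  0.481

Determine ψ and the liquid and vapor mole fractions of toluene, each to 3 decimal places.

Rachford–Rice: g(ψ) = Σ zᵢ(Kᵢ−1)/(1+ψ(Kᵢ−1)) = 0.
Feasibility: ΣzᵢKᵢ = 1.134, Σzᵢ/Kᵢ = 1.279 — both > 1, two phases present.
Newton–Raphson from ψ = 0.5:
  ψ = 0.500: g = -0.1056, g' = -0.326 → ψ = 0.176
  ψ = 0.176: g = 0.0199, g' = -0.501 → ψ = 0.216
  ψ = 0.216: g = 0.0009, g' = -0.459 → ψ = 0.217
Converged at ψ = 0.217.
Compositions from xᵢ = zᵢ/(1+ψ(Kᵢ−1)), yᵢ = Kᵢxᵢ:
  methanol: x = 0.102, y = 0.332
  toluene: x = 0.554, y = 0.503
  p-xylene: x = 0.344, y = 0.165

ψ = 0.217, x_toluene = 0.554, y_toluene = 0.503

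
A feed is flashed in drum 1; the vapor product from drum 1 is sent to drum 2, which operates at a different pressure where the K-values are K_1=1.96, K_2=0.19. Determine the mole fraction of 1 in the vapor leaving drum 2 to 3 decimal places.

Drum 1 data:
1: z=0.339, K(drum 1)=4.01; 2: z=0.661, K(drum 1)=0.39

y_1 (drum 2) = 0.897

Drum 1:
Binary case is linear: z₁(K₁−1)(1+ψ₁(K₂−1)) + z₂(K₂−1)(1+ψ₁(K₁−1)) = 0
⇒ ψ₁ = [z₁(K₁−1)+z₂(K₂−1)] / [−(K₁−1)(K₂−1)] = 0.6172/1.8361 = 0.336
Drum-1 compositions:
  1: x = 0.169, y = 0.676
  2: x = 0.831, y = 0.324
Drum-2 feed = drum-1 vapor: z₂ = (0.6757, 0.3243).
Drum 2:
Material balance + equilibrium reduce to Σ zᵢ(Kᵢ−1)/(1+ψ₂(Kᵢ−1)) = 0.
Check two-phase: ΣzᵢKᵢ = 1.386 > 1 and Σzᵢ/Kᵢ = 2.052 > 1, so g(0) = 0.386 > 0 and g(1) = -1.052 < 0.
Newton–Raphson from ψ₂ = 0.61:
  ψ₂ = 0.610: g = -0.1101, g' = -1.079 → ψ₂ = 0.508
  ψ₂ = 0.508: g = -0.0102, g' = -0.896 → ψ₂ = 0.497
  ψ₂ = 0.497: g = -0.0001, g' = -0.881 → ψ₂ = 0.496
Converged at ψ₂ = 0.496.
  1: x = 0.458, y = 0.897
  2: x = 0.542, y = 0.103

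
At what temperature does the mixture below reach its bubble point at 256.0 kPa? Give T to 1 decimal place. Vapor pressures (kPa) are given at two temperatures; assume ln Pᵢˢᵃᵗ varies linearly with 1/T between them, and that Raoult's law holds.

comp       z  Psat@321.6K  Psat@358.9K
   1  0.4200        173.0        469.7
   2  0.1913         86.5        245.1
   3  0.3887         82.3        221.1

Bubble-point temperature: ΣzᵢPᵢˢᵃᵗ(T) = P. Interpolate ln Pᵢˢᵃᵗ = aᵢ + bᵢ/T.
  T = 321.6 K: ΣzᵢPᵢˢᵃᵗ = 121.20 kPa
  T = 358.9 K: ΣzᵢPᵢˢᵃᵗ = 330.10 kPa
  T = 340.2 K: ΣzᵢPᵢˢᵃᵗ = 205.31 kPa
  T = 349.5 K: ΣzᵢPᵢˢᵃᵗ = 261.66 kPa
  T = 344.9 K: ΣzᵢPᵢˢᵃᵗ = 232.46 kPa
  T = 347.2 K: ΣzᵢPᵢˢᵃᵗ = 246.72 kPa
Interpolating between 347.2 K and 349.5 K gives T ≈ 348.6 K.

T = 348.6 K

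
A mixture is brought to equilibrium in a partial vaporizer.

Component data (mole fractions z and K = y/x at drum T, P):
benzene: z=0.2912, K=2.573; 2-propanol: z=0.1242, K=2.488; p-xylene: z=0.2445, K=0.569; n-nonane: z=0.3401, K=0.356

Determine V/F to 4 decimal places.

V/F = 0.3641

Material balance + equilibrium reduce to Σ zᵢ(Kᵢ−1)/(1+V/F(Kᵢ−1)) = 0.
Feasibility: ΣzᵢKᵢ = 1.3185, Σzᵢ/Kᵢ = 1.5481 — both > 1, two phases present.
Newton–Raphson from V/F = 0.5:
  V/F = 0.5000: g = -0.09500, g' = -0.6968 → V/F = 0.3637
  V/F = 0.3637: g = 0.00032, g' = -0.7117 → V/F = 0.3641
Converged at V/F = 0.3641.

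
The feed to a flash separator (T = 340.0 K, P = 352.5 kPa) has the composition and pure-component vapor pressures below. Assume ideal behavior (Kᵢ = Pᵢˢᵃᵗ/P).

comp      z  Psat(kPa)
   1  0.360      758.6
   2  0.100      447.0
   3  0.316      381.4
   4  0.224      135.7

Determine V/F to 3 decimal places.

V/F = 0.780

Raoult's law: Kᵢ = Pᵢˢᵃᵗ/P = Pᵢˢᵃᵗ/352.5.
  K_1 = 758.6/352.5 = 2.15206, K_2 = 447.0/352.5 = 1.26809, K_3 = 381.4/352.5 = 1.08199, K_4 = 135.7/352.5 = 0.38496
Rachford–Rice: g(V/F) = Σ zᵢ(Kᵢ−1)/(1+V/F(Kᵢ−1)) = 0.
g(0) = ΣzᵢKᵢ − 1 = 0.330 and g(1) = 1 − Σzᵢ/Kᵢ = -0.120, so a root lies in (0, 1).
Newton iteration, V/F⁰ = 0.42:
  V/F = 0.420: g = 0.1429, g' = -0.379 → V/F = 0.797
  V/F = 0.797: g = -0.0077, g' = -0.463 → V/F = 0.781
  V/F = 0.781: g = -0.0001, g' = -0.453 → V/F = 0.780
Converged at V/F = 0.780.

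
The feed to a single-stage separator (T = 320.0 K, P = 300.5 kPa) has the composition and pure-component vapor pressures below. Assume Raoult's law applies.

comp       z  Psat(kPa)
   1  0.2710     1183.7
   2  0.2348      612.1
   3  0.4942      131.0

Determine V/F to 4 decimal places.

Raoult's law: Kᵢ = Pᵢˢᵃᵗ/P = Pᵢˢᵃᵗ/300.5.
  K_1 = 1183.7/300.5 = 3.939101, K_2 = 612.1/300.5 = 2.036938, K_3 = 131.0/300.5 = 0.435940
Material balance + equilibrium reduce to Σ zᵢ(Kᵢ−1)/(1+V/F(Kᵢ−1)) = 0.
g(0) = ΣzᵢKᵢ − 1 = 0.7612 and g(1) = 1 − Σzᵢ/Kᵢ = -0.3177, so a root lies in (0, 1).
Iterate (Newton) starting at V/F = 0.57:
  V/F = 0.5700: g = 0.03990, g' = -0.7684 → V/F = 0.6219
  V/F = 0.6219: g = 0.00029, g' = -0.7591 → V/F = 0.6223
Converged at V/F = 0.6223.

V/F = 0.6223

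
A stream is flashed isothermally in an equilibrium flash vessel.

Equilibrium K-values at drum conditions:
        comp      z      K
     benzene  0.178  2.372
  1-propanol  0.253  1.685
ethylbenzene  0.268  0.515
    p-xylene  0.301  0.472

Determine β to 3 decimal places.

Rachford–Rice: g(β) = Σ zᵢ(Kᵢ−1)/(1+β(Kᵢ−1)) = 0.
Feasibility: ΣzᵢKᵢ = 1.129, Σzᵢ/Kᵢ = 1.383 — both > 1, two phases present.
Iterate (Newton) starting at β = 0.5:
  β = 0.500: g = -0.1136, g' = -0.449 → β = 0.247
Converged at β = 0.247.

β = 0.247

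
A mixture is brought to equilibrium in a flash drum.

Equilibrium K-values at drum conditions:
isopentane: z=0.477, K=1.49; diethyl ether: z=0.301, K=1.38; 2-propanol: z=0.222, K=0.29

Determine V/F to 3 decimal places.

V/F = 0.598

Rachford–Rice: g(V/F) = Σ zᵢ(Kᵢ−1)/(1+V/F(Kᵢ−1)) = 0.
Feasibility: ΣzᵢKᵢ = 1.190, Σzᵢ/Kᵢ = 1.304 — both > 1, two phases present.
Iterate (Newton) starting at V/F = 0.5:
  V/F = 0.500: g = 0.0395, g' = -0.374 → V/F = 0.606
  V/F = 0.606: g = -0.0033, g' = -0.441 → V/F = 0.598
Converged at V/F = 0.598.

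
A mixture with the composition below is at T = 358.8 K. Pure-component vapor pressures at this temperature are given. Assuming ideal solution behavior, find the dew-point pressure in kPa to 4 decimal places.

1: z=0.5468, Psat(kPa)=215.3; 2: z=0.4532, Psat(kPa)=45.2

Pdew = 79.5782 kPa

At the dew point ψ → 1, so Σzᵢ/Kᵢ = 1 with Kᵢ = Pᵢˢᵃᵗ/P ⇒ 1/P = Σzᵢ/Pᵢˢᵃᵗ.
1/P = 0.5468/215.3 + 0.4532/45.2 = 0.0125663 ⇒ P = 79.5782 kPa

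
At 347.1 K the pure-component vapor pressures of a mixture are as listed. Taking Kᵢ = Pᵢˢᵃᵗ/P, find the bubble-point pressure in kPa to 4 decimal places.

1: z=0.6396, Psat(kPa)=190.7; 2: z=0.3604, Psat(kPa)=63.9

Pbub = 145.0013 kPa

At the bubble point ψ → 0, so ΣzᵢKᵢ = 1 with Kᵢ = Pᵢˢᵃᵗ/P ⇒ P = ΣzᵢPᵢˢᵃᵗ.
P = 0.6396·190.7 + 0.3604·63.9 = 145.0013 kPa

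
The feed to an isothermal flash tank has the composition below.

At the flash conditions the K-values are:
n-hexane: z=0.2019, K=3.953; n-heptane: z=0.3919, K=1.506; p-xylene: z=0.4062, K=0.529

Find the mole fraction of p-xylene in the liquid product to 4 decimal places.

x_p-xylene = 0.6649

Let ψ = V/F and solve Σ zᵢ(Kᵢ−1)/(1+ψ(Kᵢ−1)) = 0.
Feasibility: ΣzᵢKᵢ = 1.6032, Σzᵢ/Kᵢ = 1.0792 — both > 1, two phases present.
Newton iteration, ψ⁰ = 0.5:
  ψ = 0.5000: g = 0.14875, g' = -0.5052 → ψ = 0.7945
  ψ = 0.7945: g = 0.01391, g' = -0.4384 → ψ = 0.8262
  ψ = 0.8262: g = -0.00002, g' = -0.4402 → ψ = 0.8261
Converged at ψ = 0.8261.
Compositions from xᵢ = zᵢ/(1+ψ(Kᵢ−1)), yᵢ = Kᵢxᵢ:
  n-hexane: x = 0.0587, y = 0.2320
  n-heptane: x = 0.2764, y = 0.4162
  p-xylene: x = 0.6649, y = 0.3517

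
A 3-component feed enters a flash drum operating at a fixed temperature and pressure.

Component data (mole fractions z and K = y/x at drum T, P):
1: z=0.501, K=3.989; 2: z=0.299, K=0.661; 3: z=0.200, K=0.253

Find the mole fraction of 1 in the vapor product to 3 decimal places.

Material balance + equilibrium reduce to Σ zᵢ(Kᵢ−1)/(1+ψ(Kᵢ−1)) = 0.
Check two-phase: ΣzᵢKᵢ = 2.247 > 1 and Σzᵢ/Kᵢ = 1.368 > 1, so g(0) = 1.247 > 0 and g(1) = -0.368 < 0.
Iterate (Newton) starting at ψ = 0.5:
  ψ = 0.500: g = 0.2398, g' = -1.053 → ψ = 0.728
  ψ = 0.728: g = 0.0098, g' = -1.040 → ψ = 0.737
Converged at ψ = 0.737.
Compositions from xᵢ = zᵢ/(1+ψ(Kᵢ−1)), yᵢ = Kᵢxᵢ:
  1: x = 0.156, y = 0.624
  2: x = 0.399, y = 0.263
  3: x = 0.445, y = 0.113

y_1 = 0.624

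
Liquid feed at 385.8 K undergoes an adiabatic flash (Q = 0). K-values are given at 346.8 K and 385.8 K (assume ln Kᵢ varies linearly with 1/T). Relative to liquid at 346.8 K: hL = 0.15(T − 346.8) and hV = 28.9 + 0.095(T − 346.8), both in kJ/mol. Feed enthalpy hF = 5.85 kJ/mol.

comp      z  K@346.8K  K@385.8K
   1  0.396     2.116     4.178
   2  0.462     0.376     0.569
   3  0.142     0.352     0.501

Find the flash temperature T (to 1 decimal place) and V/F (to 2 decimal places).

T = 351.1 K, V/F = 0.18

Adiabatic flash: solve Rachford–Rice at each trial T, then check hF = ψ·hV(T) + (1−ψ)·hL(T).
  T = 346.8 K: K = (2.116, 0.376, 0.352), RR gives ψ = 0.088, H_out = 2.535 kJ/mol
  T = 385.8 K: K = (4.178, 0.569, 0.501), RR gives ψ = 0.694, H_out = 24.422 kJ/mol
  T = 366.3 K: K = (3.028, 0.468, 0.424), RR gives ψ = 0.432, H_out = 14.937 kJ/mol
  T = 356.6 K: K = (2.546, 0.421, 0.387), RR gives ψ = 0.284, H_out = 9.519 kJ/mol
  T = 351.7 K: K = (2.324, 0.398, 0.370), RR gives ψ = 0.194, H_out = 6.302 kJ/mol
  T = 349.2 K: K = (2.216, 0.387, 0.361), RR gives ψ = 0.143, H_out = 4.464 kJ/mol
  T = 350.4 K: K = (2.267, 0.392, 0.365), RR gives ψ = 0.168, H_out = 5.366 kJ/mol
Linear interpolation between T = 350.4 (H_out = 5.366) and T = 351.7 (H_out = 6.302) on hF = 5.85 gives T ≈ 351.1 K, at which ψ = 0.18.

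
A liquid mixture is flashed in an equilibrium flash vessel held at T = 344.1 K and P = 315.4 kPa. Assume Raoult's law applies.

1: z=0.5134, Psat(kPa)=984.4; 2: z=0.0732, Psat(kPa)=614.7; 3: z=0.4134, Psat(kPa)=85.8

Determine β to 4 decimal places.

Raoult's law: Kᵢ = Pᵢˢᵃᵗ/P = Pᵢˢᵃᵗ/315.4.
  K_1 = 984.4/315.4 = 3.121116, K_2 = 614.7/315.4 = 1.948954, K_3 = 85.8/315.4 = 0.272036
Let β = V/F and solve Σ zᵢ(Kᵢ−1)/(1+β(Kᵢ−1)) = 0.
g(0) = ΣzᵢKᵢ − 1 = 0.8575 and g(1) = 1 − Σzᵢ/Kᵢ = -0.7217, so a root lies in (0, 1).
Newton iteration, β⁰ = 0.62:
  β = 0.6200: g = -0.03438, g' = -1.1848 → β = 0.5910
  β = 0.5910: g = -0.00043, g' = -1.1567 → β = 0.5906
Converged at β = 0.5906.

β = 0.5906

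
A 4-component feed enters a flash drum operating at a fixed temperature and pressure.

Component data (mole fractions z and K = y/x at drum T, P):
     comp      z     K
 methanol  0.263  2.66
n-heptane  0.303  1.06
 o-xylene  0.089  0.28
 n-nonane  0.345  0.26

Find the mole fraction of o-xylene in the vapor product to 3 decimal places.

y_o-xylene = 0.028

Rachford–Rice: g(ψ) = Σ zᵢ(Kᵢ−1)/(1+ψ(Kᵢ−1)) = 0.
g(0) = ΣzᵢKᵢ − 1 = 0.135 and g(1) = 1 − Σzᵢ/Kᵢ = -1.030, so a root lies in (0, 1).
Newton iteration, ψ⁰ = 0.56:
  ψ = 0.560: g = -0.2995, g' = -0.876 → ψ = 0.218
  ψ = 0.218: g = -0.0420, g' = -0.725 → ψ = 0.160
  ψ = 0.160: g = 0.0008, g' = -0.755 → ψ = 0.161
Converged at ψ = 0.161.
Compositions from xᵢ = zᵢ/(1+ψ(Kᵢ−1)), yᵢ = Kᵢxᵢ:
  methanol: x = 0.207, y = 0.552
  n-heptane: x = 0.300, y = 0.318
  o-xylene: x = 0.101, y = 0.028
  n-nonane: x = 0.392, y = 0.102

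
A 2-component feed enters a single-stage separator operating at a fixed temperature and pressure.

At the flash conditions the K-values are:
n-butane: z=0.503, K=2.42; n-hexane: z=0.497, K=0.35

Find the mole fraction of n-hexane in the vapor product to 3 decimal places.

y_n-hexane = 0.240

Material balance + equilibrium reduce to Σ zᵢ(Kᵢ−1)/(1+β(Kᵢ−1)) = 0.
Feasibility: ΣzᵢKᵢ = 1.391, Σzᵢ/Kᵢ = 1.628 — both > 1, two phases present.
Newton–Raphson from β = 0.5:
  β = 0.500: g = -0.0609, g' = -0.808 → β = 0.425
  β = 0.425: g = -0.0006, g' = -0.795 → β = 0.424
Converged at β = 0.424.
Compositions from xᵢ = zᵢ/(1+β(Kᵢ−1)), yᵢ = Kᵢxᵢ:
  n-butane: x = 0.314, y = 0.760
  n-hexane: x = 0.686, y = 0.240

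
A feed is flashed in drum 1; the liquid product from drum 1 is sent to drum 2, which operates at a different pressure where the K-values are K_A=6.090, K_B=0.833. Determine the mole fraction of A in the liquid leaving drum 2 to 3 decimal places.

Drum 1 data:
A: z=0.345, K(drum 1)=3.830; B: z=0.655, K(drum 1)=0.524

Drum 1:
Binary case is linear: z₁(K₁−1)(1+ψ₁(K₂−1)) + z₂(K₂−1)(1+ψ₁(K₁−1)) = 0
⇒ ψ₁ = [z₁(K₁−1)+z₂(K₂−1)] / [−(K₁−1)(K₂−1)] = 0.6646/1.3471 = 0.493
Drum-1 compositions:
  A: x = 0.144, y = 0.551
  B: x = 0.856, y = 0.449
Drum-2 feed = drum-1 liquid: z₂ = (0.1440, 0.8560).
Drum 2:
Let ψ₂ = V/F and solve Σ zᵢ(Kᵢ−1)/(1+ψ₂(Kᵢ−1)) = 0.
Feasibility: ΣzᵢKᵢ = 1.590, Σzᵢ/Kᵢ = 1.051 — both > 1, two phases present.
Binary case is linear: z₁(K₁−1)(1+ψ₂(K₂−1)) + z₂(K₂−1)(1+ψ₂(K₁−1)) = 0
⇒ ψ₂ = [z₁(K₁−1)+z₂(K₂−1)] / [−(K₁−1)(K₂−1)] = 0.5899/0.8500 = 0.694
  A: x = 0.032, y = 0.193
  B: x = 0.968, y = 0.807

x_A (drum 2) = 0.032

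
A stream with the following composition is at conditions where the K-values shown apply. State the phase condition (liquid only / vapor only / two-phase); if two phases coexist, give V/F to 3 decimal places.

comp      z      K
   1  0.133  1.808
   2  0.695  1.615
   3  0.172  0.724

vapor only

ΣzᵢKᵢ = 1.487; Σzᵢ/Kᵢ = 0.741.
Since Σzᵢ/Kᵢ < 1 the mixture is above its dew point — single vapor phase.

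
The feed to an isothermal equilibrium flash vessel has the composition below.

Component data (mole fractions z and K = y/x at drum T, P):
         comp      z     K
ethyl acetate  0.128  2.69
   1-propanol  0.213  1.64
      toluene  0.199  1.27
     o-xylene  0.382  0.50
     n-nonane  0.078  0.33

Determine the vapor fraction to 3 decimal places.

ψ = 0.342

Let ψ = V/F and solve Σ zᵢ(Kᵢ−1)/(1+ψ(Kᵢ−1)) = 0.
Check two-phase: ΣzᵢKᵢ = 1.163 > 1 and Σzᵢ/Kᵢ = 1.335 > 1, so g(0) = 0.163 > 0 and g(1) = -0.335 < 0.
Iterate (Newton) starting at ψ = 0.47:
  ψ = 0.470: g = -0.0529, g' = -0.414 → ψ = 0.342
Converged at ψ = 0.342.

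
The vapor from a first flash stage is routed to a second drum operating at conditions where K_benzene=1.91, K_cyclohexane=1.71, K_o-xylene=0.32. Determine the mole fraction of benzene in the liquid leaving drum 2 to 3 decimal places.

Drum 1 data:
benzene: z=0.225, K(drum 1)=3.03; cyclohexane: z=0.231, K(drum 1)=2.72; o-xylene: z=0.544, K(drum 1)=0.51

x_benzene (drum 2) = 0.221

Drum 1:
Newton–Raphson from ψ₁ = 0.5:
  ψ₁ = 0.500: g = 0.0872, g' = -0.655 → ψ₁ = 0.633
  ψ₁ = 0.633: g = 0.0036, g' = -0.609 → ψ₁ = 0.639
Converged at ψ₁ = 0.639.
Drum-1 compositions:
  benzene: x = 0.098, y = 0.297
  cyclohexane: x = 0.110, y = 0.299
  o-xylene: x = 0.792, y = 0.404
Drum-2 feed = drum-1 vapor: z₂ = (0.2968, 0.2993, 0.4039).
Drum 2:
Let ψ₂ = V/F and solve Σ zᵢ(Kᵢ−1)/(1+ψ₂(Kᵢ−1)) = 0.
Feasibility: ΣzᵢKᵢ = 1.208, Σzᵢ/Kᵢ = 1.593 — both > 1, two phases present.
Newton iteration, ψ₂⁰ = 0.5:
  ψ₂ = 0.500: g = -0.0737, g' = -0.627 → ψ₂ = 0.382
  ψ₂ = 0.382: g = -0.0037, g' = -0.570 → ψ₂ = 0.376
Converged at ψ₂ = 0.376.
  benzene: x = 0.221, y = 0.422
  cyclohexane: x = 0.236, y = 0.404
  o-xylene: x = 0.543, y = 0.174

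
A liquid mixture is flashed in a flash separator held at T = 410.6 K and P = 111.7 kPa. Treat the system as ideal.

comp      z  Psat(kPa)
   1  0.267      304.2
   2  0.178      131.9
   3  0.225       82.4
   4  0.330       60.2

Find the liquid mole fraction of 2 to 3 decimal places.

Raoult's law: Kᵢ = Pᵢˢᵃᵗ/P = Pᵢˢᵃᵗ/111.7.
  K_1 = 304.2/111.7 = 2.72337, K_2 = 131.9/111.7 = 1.18084, K_3 = 82.4/111.7 = 0.73769, K_4 = 60.2/111.7 = 0.53894
Newton iteration, ψ⁰ = 0.5:
  ψ = 0.500: g = 0.0110, g' = -0.373 → ψ = 0.530
Converged at ψ = 0.530.
Compositions from xᵢ = zᵢ/(1+ψ(Kᵢ−1)), yᵢ = Kᵢxᵢ:
  1: x = 0.140, y = 0.380
  2: x = 0.162, y = 0.192
  3: x = 0.261, y = 0.193
  4: x = 0.437, y = 0.235

x_2 = 0.162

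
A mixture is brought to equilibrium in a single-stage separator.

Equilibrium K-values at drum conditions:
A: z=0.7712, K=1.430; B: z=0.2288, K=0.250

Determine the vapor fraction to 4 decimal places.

Binary case is linear: z₁(K₁−1)(1+ψ(K₂−1)) + z₂(K₂−1)(1+ψ(K₁−1)) = 0
⇒ ψ = [z₁(K₁−1)+z₂(K₂−1)] / [−(K₁−1)(K₂−1)] = 0.16002/0.32250 = 0.4962

ψ = 0.4962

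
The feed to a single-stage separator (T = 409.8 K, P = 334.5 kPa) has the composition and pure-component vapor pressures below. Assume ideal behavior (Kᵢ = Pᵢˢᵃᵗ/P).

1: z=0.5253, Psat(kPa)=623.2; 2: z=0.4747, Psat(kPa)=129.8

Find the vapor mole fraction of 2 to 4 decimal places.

y_2 = 0.2271

Raoult's law: Kᵢ = Pᵢˢᵃᵗ/P = Pᵢˢᵃᵗ/334.5.
  K_1 = 623.2/334.5 = 1.863079, K_2 = 129.8/334.5 = 0.388042
Material balance + equilibrium reduce to Σ zᵢ(Kᵢ−1)/(1+β(Kᵢ−1)) = 0.
g(0) = ΣzᵢKᵢ − 1 = 0.1629 and g(1) = 1 − Σzᵢ/Kᵢ = -0.5053, so a root lies in (0, 1).
Binary case is linear: z₁(K₁−1)(1+β(K₂−1)) + z₂(K₂−1)(1+β(K₁−1)) = 0
⇒ β = [z₁(K₁−1)+z₂(K₂−1)] / [−(K₁−1)(K₂−1)] = 0.16288/0.52817 = 0.3084
Compositions from xᵢ = zᵢ/(1+β(Kᵢ−1)), yᵢ = Kᵢxᵢ:
  1: x = 0.4149, y = 0.7729
  2: x = 0.5851, y = 0.2271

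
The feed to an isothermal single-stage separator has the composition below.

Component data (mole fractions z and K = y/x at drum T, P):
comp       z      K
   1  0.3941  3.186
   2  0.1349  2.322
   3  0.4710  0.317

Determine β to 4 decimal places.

Rachford–Rice: g(β) = Σ zᵢ(Kᵢ−1)/(1+β(Kᵢ−1)) = 0.
g(0) = ΣzᵢKᵢ − 1 = 0.7181 and g(1) = 1 − Σzᵢ/Kᵢ = -0.6676, so a root lies in (0, 1).
Newton–Raphson from β = 0.41:
  β = 0.4100: g = 0.12315, g' = -1.0468 → β = 0.5277
  β = 0.5277: g = 0.00216, g' = -1.0250 → β = 0.5298
Converged at β = 0.5298.

β = 0.5298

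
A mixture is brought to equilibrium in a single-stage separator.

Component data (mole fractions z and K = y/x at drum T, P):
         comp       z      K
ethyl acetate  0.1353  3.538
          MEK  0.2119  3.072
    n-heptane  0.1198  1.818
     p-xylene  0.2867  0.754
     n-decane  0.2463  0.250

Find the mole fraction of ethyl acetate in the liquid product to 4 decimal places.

x_ethyl acetate = 0.0550

Newton–Raphson from V/F = 0.54:
  V/F = 0.5400: g = 0.02825, g' = -0.8107 → V/F = 0.5748
  V/F = 0.5748: g = -0.00018, g' = -0.8224 → V/F = 0.5746
Converged at V/F = 0.5746.
Compositions from xᵢ = zᵢ/(1+V/F(Kᵢ−1)), yᵢ = Kᵢxᵢ:
  ethyl acetate: x = 0.0550, y = 0.1947
  MEK: x = 0.0967, y = 0.2972
  n-heptane: x = 0.0815, y = 0.1482
  p-xylene: x = 0.3339, y = 0.2518
  n-decane: x = 0.4328, y = 0.1082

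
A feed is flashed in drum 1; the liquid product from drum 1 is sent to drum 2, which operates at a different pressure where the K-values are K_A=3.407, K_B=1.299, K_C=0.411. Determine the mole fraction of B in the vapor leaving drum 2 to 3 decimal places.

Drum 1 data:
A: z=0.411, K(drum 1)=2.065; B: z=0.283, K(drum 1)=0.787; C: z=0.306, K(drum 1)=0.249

Drum 1:
Rachford–Rice: g(ψ₁) = Σ zᵢ(Kᵢ−1)/(1+ψ₁(Kᵢ−1)) = 0.
g(0) = ΣzᵢKᵢ − 1 = 0.148 and g(1) = 1 − Σzᵢ/Kᵢ = -0.788, so a root lies in (0, 1).
Iterate (Newton) starting at ψ₁ = 0.62:
  ψ₁ = 0.620: g = -0.2359, g' = -0.791 → ψ₁ = 0.322
  ψ₁ = 0.322: g = -0.0417, g' = -0.573 → ψ₁ = 0.249
  ψ₁ = 0.249: g = -0.0003, g' = -0.567 → ψ₁ = 0.248
Converged at ψ₁ = 0.248.
Drum-1 compositions:
  A: x = 0.325, y = 0.671
  B: x = 0.299, y = 0.235
  C: x = 0.376, y = 0.094
Drum-2 feed = drum-1 liquid: z₂ = (0.3250, 0.2988, 0.3762).
Drum 2:
Let ψ₂ = V/F and solve Σ zᵢ(Kᵢ−1)/(1+ψ₂(Kᵢ−1)) = 0.
Check two-phase: ΣzᵢKᵢ = 1.650 > 1 and Σzᵢ/Kᵢ = 1.241 > 1, so g(0) = 0.650 > 0 and g(1) = -0.241 < 0.
Newton iteration, ψ₂⁰ = 0.61:
  ψ₂ = 0.610: g = 0.0467, g' = -0.646 → ψ₂ = 0.682
Converged at ψ₂ = 0.682.
  A: x = 0.123, y = 0.419
  B: x = 0.248, y = 0.322
  C: x = 0.629, y = 0.258

y_B (drum 2) = 0.322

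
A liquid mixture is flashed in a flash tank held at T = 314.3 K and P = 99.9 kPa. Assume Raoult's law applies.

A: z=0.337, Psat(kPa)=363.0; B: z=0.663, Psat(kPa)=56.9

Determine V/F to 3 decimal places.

Raoult's law: Kᵢ = Pᵢˢᵃᵗ/P = Pᵢˢᵃᵗ/99.9.
  K_A = 363.0/99.9 = 3.63363, K_B = 56.9/99.9 = 0.56957
Rachford–Rice: g(V/F) = Σ zᵢ(Kᵢ−1)/(1+V/F(Kᵢ−1)) = 0.
g(0) = ΣzᵢKᵢ − 1 = 0.602 and g(1) = 1 − Σzᵢ/Kᵢ = -0.257, so a root lies in (0, 1).
Binary case is linear: z₁(K₁−1)(1+V/F(K₂−1)) + z₂(K₂−1)(1+V/F(K₁−1)) = 0
⇒ V/F = [z₁(K₁−1)+z₂(K₂−1)] / [−(K₁−1)(K₂−1)] = 0.6022/1.1336 = 0.531

V/F = 0.531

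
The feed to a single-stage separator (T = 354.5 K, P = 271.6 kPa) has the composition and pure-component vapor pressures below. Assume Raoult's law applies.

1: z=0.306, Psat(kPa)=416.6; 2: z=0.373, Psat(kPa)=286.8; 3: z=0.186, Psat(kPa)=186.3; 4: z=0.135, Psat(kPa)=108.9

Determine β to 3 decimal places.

β = 0.289

Raoult's law: Kᵢ = Pᵢˢᵃᵗ/P = Pᵢˢᵃᵗ/271.6.
  K_1 = 416.6/271.6 = 1.53387, K_2 = 286.8/271.6 = 1.05596, K_3 = 186.3/271.6 = 0.68594, K_4 = 108.9/271.6 = 0.40096
Let β = V/F and solve Σ zᵢ(Kᵢ−1)/(1+β(Kᵢ−1)) = 0.
Feasibility: ΣzᵢKᵢ = 1.045, Σzᵢ/Kᵢ = 1.161 — both > 1, two phases present.
Newton iteration, β⁰ = 0.5:
  β = 0.500: g = -0.0355, g' = -0.180 → β = 0.303
  β = 0.303: g = -0.0022, g' = -0.160 → β = 0.289
Converged at β = 0.289.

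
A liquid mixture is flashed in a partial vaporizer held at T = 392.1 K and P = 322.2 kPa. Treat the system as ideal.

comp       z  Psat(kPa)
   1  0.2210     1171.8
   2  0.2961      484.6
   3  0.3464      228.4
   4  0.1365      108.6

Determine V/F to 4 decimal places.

V/F = 0.7400

Raoult's law: Kᵢ = Pᵢˢᵃᵗ/P = Pᵢˢᵃᵗ/322.2.
  K_1 = 1171.8/322.2 = 3.636872, K_2 = 484.6/322.2 = 1.504035, K_3 = 228.4/322.2 = 0.708876, K_4 = 108.6/322.2 = 0.337058
Newton iteration, V/F⁰ = 0.5:
  V/F = 0.5000: g = 0.11717, g' = -0.5083 → V/F = 0.7305
  V/F = 0.7305: g = 0.00467, g' = -0.4926 → V/F = 0.7400
Converged at V/F = 0.7400.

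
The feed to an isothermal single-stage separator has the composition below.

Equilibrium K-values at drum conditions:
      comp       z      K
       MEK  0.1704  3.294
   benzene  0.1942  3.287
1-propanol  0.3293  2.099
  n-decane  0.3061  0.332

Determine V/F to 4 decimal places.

V/F = 0.8475

Material balance + equilibrium reduce to Σ zᵢ(Kᵢ−1)/(1+V/F(Kᵢ−1)) = 0.
g(0) = ΣzᵢKᵢ − 1 = 0.9925 and g(1) = 1 − Σzᵢ/Kᵢ = -0.1897, so a root lies in (0, 1).
Iterate (Newton) starting at V/F = 0.66:
  V/F = 0.6600: g = 0.17652, g' = -0.8737 → V/F = 0.8620
  V/F = 0.8620: g = -0.01548, g' = -1.0803 → V/F = 0.8477
  V/F = 0.8477: g = -0.00019, g' = -1.0537 → V/F = 0.8475
Converged at V/F = 0.8475.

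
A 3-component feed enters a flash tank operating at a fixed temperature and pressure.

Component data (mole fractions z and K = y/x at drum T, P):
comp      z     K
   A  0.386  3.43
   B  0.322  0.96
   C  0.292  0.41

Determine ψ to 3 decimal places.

ψ = 0.766

Let ψ = V/F and solve Σ zᵢ(Kᵢ−1)/(1+ψ(Kᵢ−1)) = 0.
Check two-phase: ΣzᵢKᵢ = 1.753 > 1 and Σzᵢ/Kᵢ = 1.160 > 1, so g(0) = 0.753 > 0 and g(1) = -0.160 < 0.
Iterate (Newton) starting at ψ = 0.5:
  ψ = 0.500: g = 0.1660, g' = -0.670 → ψ = 0.748
  ψ = 0.748: g = 0.0113, g' = -0.613 → ψ = 0.766
Converged at ψ = 0.766.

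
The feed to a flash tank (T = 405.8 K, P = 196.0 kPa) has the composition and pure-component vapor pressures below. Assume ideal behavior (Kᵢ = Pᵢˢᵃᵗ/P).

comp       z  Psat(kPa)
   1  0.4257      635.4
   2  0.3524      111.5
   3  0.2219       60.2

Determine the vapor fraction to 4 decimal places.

ψ = 0.5254

Raoult's law: Kᵢ = Pᵢˢᵃᵗ/P = Pᵢˢᵃᵗ/196.0.
  K_1 = 635.4/196.0 = 3.241837, K_2 = 111.5/196.0 = 0.568878, K_3 = 60.2/196.0 = 0.307143
Material balance + equilibrium reduce to Σ zᵢ(Kᵢ−1)/(1+ψ(Kᵢ−1)) = 0.
Check two-phase: ΣzᵢKᵢ = 1.6487 > 1 and Σzᵢ/Kᵢ = 1.4732 > 1, so g(0) = 0.6487 > 0 and g(1) = -0.4732 < 0.
Iterate (Newton) starting at ψ = 0.67:
  ψ = 0.6700: g = -0.11916, g' = -0.8424 → ψ = 0.5285
  ψ = 0.5285: g = -0.00255, g' = -0.8232 → ψ = 0.5254
Converged at ψ = 0.5254.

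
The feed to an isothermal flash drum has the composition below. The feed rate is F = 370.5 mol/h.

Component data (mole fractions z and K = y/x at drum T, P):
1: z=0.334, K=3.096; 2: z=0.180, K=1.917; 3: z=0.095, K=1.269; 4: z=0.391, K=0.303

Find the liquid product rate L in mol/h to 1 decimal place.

Rachford–Rice: g(V/F) = Σ zᵢ(Kᵢ−1)/(1+V/F(Kᵢ−1)) = 0.
Feasibility: ΣzᵢKᵢ = 1.618, Σzᵢ/Kᵢ = 1.567 — both > 1, two phases present.
Newton iteration, V/F⁰ = 0.3:
  V/F = 0.300: g = 0.2383, g' = -0.956 → V/F = 0.549
  V/F = 0.549: g = 0.0158, g' = -0.888 → V/F = 0.567
Converged at V/F = 0.567.
Then V = V/F·F = 0.5671·370.5 = 210.1 mol/h and L = F − V = 160.4 mol/h.

L = 160.4 mol/h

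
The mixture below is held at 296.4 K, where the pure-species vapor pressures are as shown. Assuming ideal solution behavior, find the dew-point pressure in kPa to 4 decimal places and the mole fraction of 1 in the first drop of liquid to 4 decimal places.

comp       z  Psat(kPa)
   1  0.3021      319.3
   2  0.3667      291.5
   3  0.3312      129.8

Pdew = 210.2728 kPa, x_1 = 0.1989

At the dew point ψ → 1, so Σzᵢ/Kᵢ = 1 with Kᵢ = Pᵢˢᵃᵗ/P ⇒ 1/P = Σzᵢ/Pᵢˢᵃᵗ.
1/P = 0.3021/319.3 + 0.3667/291.5 + 0.3312/129.8 = 0.0047557 ⇒ P = 210.2728 kPa
xᵢ = zᵢP/Pᵢˢᵃᵗ ⇒ x_1 = 0.3021·210.2728/319.3 = 0.1989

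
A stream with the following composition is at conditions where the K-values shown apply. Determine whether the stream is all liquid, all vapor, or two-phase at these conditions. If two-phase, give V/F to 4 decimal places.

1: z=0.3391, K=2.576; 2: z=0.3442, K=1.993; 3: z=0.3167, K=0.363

ΣzᵢKᵢ = 1.6745; Σzᵢ/Kᵢ = 1.1768.
Both exceed 1, so a two-phase solution exists.
Let ψ = V/F and solve Σ zᵢ(Kᵢ−1)/(1+ψ(Kᵢ−1)) = 0.
Newton–Raphson from ψ = 0.45:
  ψ = 0.4500: g = 0.26610, g' = -0.7030 → ψ = 0.8285
  ψ = 0.8285: g = -0.00792, g' = -0.8369 → ψ = 0.8191
  ψ = 0.8191: g = -0.00005, g' = -0.8256 → ψ = 0.8190
Converged at ψ = 0.8190.

two-phase, V/F = 0.8190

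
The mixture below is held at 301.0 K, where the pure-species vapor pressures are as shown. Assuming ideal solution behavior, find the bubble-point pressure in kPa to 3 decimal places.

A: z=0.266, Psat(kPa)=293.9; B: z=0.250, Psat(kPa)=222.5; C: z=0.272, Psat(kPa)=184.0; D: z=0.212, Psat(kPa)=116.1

At the bubble point ψ → 0, so ΣzᵢKᵢ = 1 with Kᵢ = Pᵢˢᵃᵗ/P ⇒ P = ΣzᵢPᵢˢᵃᵗ.
P = 0.266·293.9 + 0.250·222.5 + 0.272·184.0 + 0.212·116.1 = 208.464 kPa

Pbub = 208.464 kPa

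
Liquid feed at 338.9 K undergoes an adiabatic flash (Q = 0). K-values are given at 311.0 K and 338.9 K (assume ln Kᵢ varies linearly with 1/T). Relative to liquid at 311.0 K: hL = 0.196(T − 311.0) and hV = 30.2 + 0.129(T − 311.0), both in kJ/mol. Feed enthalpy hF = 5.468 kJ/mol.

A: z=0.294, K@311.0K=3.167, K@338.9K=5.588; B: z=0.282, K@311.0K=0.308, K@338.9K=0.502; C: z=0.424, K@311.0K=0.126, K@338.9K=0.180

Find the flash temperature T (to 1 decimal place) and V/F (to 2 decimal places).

T = 319.5 K, V/F = 0.13

Adiabatic flash: solve Rachford–Rice at each trial T, then check hF = ψ·hV(T) + (1−ψ)·hL(T).
  T = 311.0 K: K = (3.167, 0.308, 0.126), RR gives ψ = 0.041, H_out = 1.237 kJ/mol
  T = 338.9 K: K = (5.588, 0.502, 0.180), RR gives ψ = 0.267, H_out = 13.019 kJ/mol
  T = 324.9 K: K = (4.254, 0.397, 0.152), RR gives ψ = 0.173, H_out = 7.799 kJ/mol
  T = 317.9 K: K = (3.678, 0.350, 0.138), RR gives ψ = 0.114, H_out = 4.748 kJ/mol
  T = 321.4 K: K = (3.959, 0.373, 0.145), RR gives ψ = 0.145, H_out = 6.324 kJ/mol
  T = 319.6 K: K = (3.813, 0.361, 0.142), RR gives ψ = 0.130, H_out = 5.528 kJ/mol
Linear interpolation between T = 317.9 (H_out = 4.748) and T = 319.6 (H_out = 5.528) on hF = 5.468 gives T ≈ 319.5 K, at which ψ = 0.13.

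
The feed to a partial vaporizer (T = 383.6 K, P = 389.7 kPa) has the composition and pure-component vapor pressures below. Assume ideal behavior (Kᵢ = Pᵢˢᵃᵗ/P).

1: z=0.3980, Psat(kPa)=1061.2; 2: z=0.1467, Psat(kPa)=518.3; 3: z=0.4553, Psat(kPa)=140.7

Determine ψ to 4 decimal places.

ψ = 0.4767

Raoult's law: Kᵢ = Pᵢˢᵃᵗ/P = Pᵢˢᵃᵗ/389.7.
  K_1 = 1061.2/389.7 = 2.723120, K_2 = 518.3/389.7 = 1.329997, K_3 = 140.7/389.7 = 0.361047
Material balance + equilibrium reduce to Σ zᵢ(Kᵢ−1)/(1+ψ(Kᵢ−1)) = 0.
Check two-phase: ΣzᵢKᵢ = 1.4433 > 1 and Σzᵢ/Kᵢ = 1.5175 > 1, so g(0) = 0.4433 > 0 and g(1) = -0.5175 < 0.
Newton–Raphson from ψ = 0.66:
  ψ = 0.6600: g = -0.14243, g' = -0.8253 → ψ = 0.4874
  ψ = 0.4874: g = -0.00805, g' = -0.7530 → ψ = 0.4767
Converged at ψ = 0.4767.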